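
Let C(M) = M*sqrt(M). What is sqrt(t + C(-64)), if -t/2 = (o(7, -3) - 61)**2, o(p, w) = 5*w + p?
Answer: sqrt(-9522 - 512*I) ≈ 2.6225 - 97.616*I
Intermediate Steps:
o(p, w) = p + 5*w
C(M) = M**(3/2)
t = -9522 (t = -2*((7 + 5*(-3)) - 61)**2 = -2*((7 - 15) - 61)**2 = -2*(-8 - 61)**2 = -2*(-69)**2 = -2*4761 = -9522)
sqrt(t + C(-64)) = sqrt(-9522 + (-64)**(3/2)) = sqrt(-9522 - 512*I)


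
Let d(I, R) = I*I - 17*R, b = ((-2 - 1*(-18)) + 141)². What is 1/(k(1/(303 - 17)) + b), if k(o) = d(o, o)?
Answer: 81796/2016184743 ≈ 4.0570e-5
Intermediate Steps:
b = 24649 (b = ((-2 + 18) + 141)² = (16 + 141)² = 157² = 24649)
d(I, R) = I² - 17*R
k(o) = o² - 17*o
1/(k(1/(303 - 17)) + b) = 1/((-17 + 1/(303 - 17))/(303 - 17) + 24649) = 1/((-17 + 1/286)/286 + 24649) = 1/((1/286)*(-4861/286) + 24649) = 1/(-4861/81796 + 24649) = 1/(2016184743/81796) = 81796/2016184743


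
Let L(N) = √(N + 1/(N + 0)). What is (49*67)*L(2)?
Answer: 3283*√10/2 ≈ 5190.9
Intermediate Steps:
L(N) = √(N + 1/N)
(49*67)*L(2) = (49*67)*√(2 + 1/2) = 3283*√(2 + ½) = 3283*√(5/2) = 3283*(√10/2) = 3283*√10/2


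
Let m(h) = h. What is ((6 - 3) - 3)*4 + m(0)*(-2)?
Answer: 0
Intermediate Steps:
((6 - 3) - 3)*4 + m(0)*(-2) = ((6 - 3) - 3)*4 + 0*(-2) = (3 - 3)*4 + 0 = 0*4 + 0 = 0 + 0 = 0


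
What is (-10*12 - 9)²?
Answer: 16641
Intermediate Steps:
(-10*12 - 9)² = (-120 - 9)² = (-129)² = 16641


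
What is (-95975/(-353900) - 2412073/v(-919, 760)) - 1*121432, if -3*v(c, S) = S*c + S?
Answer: -99950472657767/823029840 ≈ -1.2144e+5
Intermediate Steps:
v(c, S) = -S/3 - S*c/3 (v(c, S) = -(S*c + S)/3 = -(S + S*c)/3 = -S/3 - S*c/3)
(-95975/(-353900) - 2412073/v(-919, 760)) - 1*121432 = (-95975/(-353900) - 2412073*(-3/(760*(1 - 919)))) - 1*121432 = (-95975*(-1/353900) - 2412073/((-⅓*760*(-918)))) - 121432 = (3839/14156 - 2412073/232560) - 121432 = -8313126887/823029840 - 121432 = -99950472657767/823029840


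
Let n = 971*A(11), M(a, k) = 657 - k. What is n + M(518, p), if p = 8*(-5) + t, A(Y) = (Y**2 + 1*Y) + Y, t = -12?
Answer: 139562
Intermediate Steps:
A(Y) = Y**2 + 2*Y (A(Y) = (Y**2 + Y) + Y = (Y + Y**2) + Y = Y**2 + 2*Y)
p = -52 (p = 8*(-5) - 12 = -40 - 12 = -52)
n = 138853 (n = 971*(11*(2 + 11)) = 971*(11*13) = 971*143 = 138853)
n + M(518, p) = 138853 + (657 - 1*(-52)) = 138853 + (657 + 52) = 138853 + 709 = 139562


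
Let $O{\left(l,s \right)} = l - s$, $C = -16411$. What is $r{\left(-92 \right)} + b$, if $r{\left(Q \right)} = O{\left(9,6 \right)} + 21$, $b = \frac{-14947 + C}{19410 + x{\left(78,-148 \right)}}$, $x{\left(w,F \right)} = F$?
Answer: $\frac{215465}{9631} \approx 22.372$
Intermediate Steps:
$b = - \frac{15679}{9631}$ ($b = \frac{-14947 - 16411}{19410 - 148} = - \frac{31358}{19262} = \left(-31358\right) \frac{1}{19262} = - \frac{15679}{9631} \approx -1.628$)
$r{\left(Q \right)} = 24$ ($r{\left(Q \right)} = \left(9 - 6\right) + 21 = 3 + 21 = 24$)
$r{\left(-92 \right)} + b = 24 - \frac{15679}{9631} = \frac{215465}{9631}$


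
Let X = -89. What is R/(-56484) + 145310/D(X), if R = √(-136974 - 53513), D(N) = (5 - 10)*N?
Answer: 29062/89 - I*√190487/56484 ≈ 326.54 - 0.0077269*I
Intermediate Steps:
D(N) = -5*N
R = I*√190487 (R = √(-190487) = I*√190487 ≈ 436.45*I)
R/(-56484) + 145310/D(X) = (I*√190487)/(-56484) + 145310/((-5*(-89))) = (I*√190487)*(-1/56484) + 145310/445 = -I*√190487/56484 + 145310*(1/445) = -I*√190487/56484 + 29062/89 = 29062/89 - I*√190487/56484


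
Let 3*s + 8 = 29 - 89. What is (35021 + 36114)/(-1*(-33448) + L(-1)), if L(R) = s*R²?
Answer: 213405/100276 ≈ 2.1282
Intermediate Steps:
s = -68/3 (s = -8/3 + (29 - 89)/3 = -8/3 + (⅓)*(-60) = -8/3 - 20 = -68/3 ≈ -22.667)
L(R) = -68*R²/3
(35021 + 36114)/(-1*(-33448) + L(-1)) = (35021 + 36114)/(-1*(-33448) - 68/3*(-1)²) = 71135/(33448 - 68/3*1) = 71135/(33448 - 68/3) = 71135/(100276/3) = 71135*(3/100276) = 213405/100276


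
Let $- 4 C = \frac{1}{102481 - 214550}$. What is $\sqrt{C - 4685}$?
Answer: $\frac{i \sqrt{235364294549071}}{224138} \approx 68.447 i$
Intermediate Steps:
$C = \frac{1}{448276}$ ($C = - \frac{1}{4 \left(102481 - 214550\right)} = - \frac{1}{4 \left(-112069\right)} = \left(- \frac{1}{4}\right) \left(- \frac{1}{112069}\right) = \frac{1}{448276} \approx 2.2308 \cdot 10^{-6}$)
$\sqrt{C - 4685} = \sqrt{\frac{1}{448276} - 4685} = \sqrt{- \frac{2100173059}{448276}} = \frac{i \sqrt{235364294549071}}{224138}$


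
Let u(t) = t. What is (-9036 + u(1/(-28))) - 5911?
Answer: -418517/28 ≈ -14947.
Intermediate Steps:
(-9036 + u(1/(-28))) - 5911 = (-9036 + 1/(-28)) - 5911 = (-9036 - 1/28) - 5911 = -253009/28 - 5911 = -418517/28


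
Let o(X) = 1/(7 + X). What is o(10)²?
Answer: 1/289 ≈ 0.0034602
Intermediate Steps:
o(10)² = (1/(7 + 10))² = (1/17)² = 1/289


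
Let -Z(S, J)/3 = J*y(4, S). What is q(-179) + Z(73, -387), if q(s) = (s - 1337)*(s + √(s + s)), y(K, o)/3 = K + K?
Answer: 299228 - 1516*I*√358 ≈ 2.9923e+5 - 28684.0*I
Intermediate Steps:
y(K, o) = 6*K (y(K, o) = 3*(K + K) = 3*(2*K) = 6*K)
q(s) = (-1337 + s)*(s + √2*√s) (q(s) = (-1337 + s)*(s + √(2*s)) = (-1337 + s)*(s + √2*√s))
Z(S, J) = -72*J (Z(S, J) = -3*J*6*4 = -3*J*24 = -72*J)
q(-179) + Z(73, -387) = ((-179)² - 1337*(-179) + √2*(-179)^(3/2) - 1337*√2*√(-179)) - 72*(-387) = (32041 + 239323 + √2*(-179*I*√179) - 1337*√2*I*√179) + 27864 = (32041 + 239323 - 179*I*√358 - 1337*I*√358) + 27864 = (271364 - 1516*I*√358) + 27864 = 299228 - 1516*I*√358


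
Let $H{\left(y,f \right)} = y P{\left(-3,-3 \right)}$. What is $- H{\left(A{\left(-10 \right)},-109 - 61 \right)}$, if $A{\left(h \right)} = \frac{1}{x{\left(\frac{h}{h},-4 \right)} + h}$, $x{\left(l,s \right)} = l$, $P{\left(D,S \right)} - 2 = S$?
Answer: $- \frac{1}{9} \approx -0.11111$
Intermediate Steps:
$P{\left(D,S \right)} = 2 + S$
$A{\left(h \right)} = \frac{1}{1 + h}$ ($A{\left(h \right)} = \frac{1}{\frac{h}{h} + h} = \frac{1}{1 + h}$)
$H{\left(y,f \right)} = - y$ ($H{\left(y,f \right)} = y \left(2 - 3\right) = y \left(-1\right) = - y$)
$- H{\left(A{\left(-10 \right)},-109 - 61 \right)} = - \frac{-1}{1 - 10} = - \frac{-1}{-9} = - \frac{\left(-1\right) \left(-1\right)}{9} = \left(-1\right) \frac{1}{9} = - \frac{1}{9}$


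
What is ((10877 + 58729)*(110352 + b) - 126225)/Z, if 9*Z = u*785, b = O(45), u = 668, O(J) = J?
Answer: 69157506213/524380 ≈ 1.3188e+5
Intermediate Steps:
b = 45
Z = 524380/9 (Z = (668*785)/9 = (⅑)*524380 = 524380/9 ≈ 58264.)
((10877 + 58729)*(110352 + b) - 126225)/Z = ((10877 + 58729)*(110352 + 45) - 126225)/(524380/9) = (69606*110397 - 126225)*(9/524380) = (7684293582 - 126225)*(9/524380) = 7684167357*(9/524380) = 69157506213/524380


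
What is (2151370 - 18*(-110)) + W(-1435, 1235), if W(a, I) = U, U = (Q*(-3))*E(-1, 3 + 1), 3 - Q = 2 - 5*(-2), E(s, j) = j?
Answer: 2153458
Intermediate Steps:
Q = -9 (Q = 3 - (2 - 5*(-2)) = 3 - (2 + 10) = 3 - 1*12 = 3 - 12 = -9)
U = 108 (U = (-9*(-3))*(3 + 1) = 27*4 = 108)
W(a, I) = 108
(2151370 - 18*(-110)) + W(-1435, 1235) = (2151370 - 18*(-110)) + 108 = (2151370 + 1980) + 108 = 2153350 + 108 = 2153458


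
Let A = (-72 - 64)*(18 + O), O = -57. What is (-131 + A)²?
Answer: 26759929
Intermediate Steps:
A = 5304 (A = (-72 - 64)*(18 - 57) = -136*(-39) = 5304)
(-131 + A)² = (-131 + 5304)² = 5173² = 26759929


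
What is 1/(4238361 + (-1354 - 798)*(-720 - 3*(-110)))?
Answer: 1/5077641 ≈ 1.9694e-7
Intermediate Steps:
1/(4238361 + (-1354 - 798)*(-720 - 3*(-110))) = 1/(4238361 - 2152*(-720 + 330)) = 1/(4238361 - 2152*(-390)) = 1/(4238361 + 839280) = 1/5077641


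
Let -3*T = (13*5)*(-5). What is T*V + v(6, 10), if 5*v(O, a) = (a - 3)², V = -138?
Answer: -74701/5 ≈ -14940.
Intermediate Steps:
T = 325/3 (T = -13*5*(-5)/3 = -65*(-5)/3 = -⅓*(-325) = 325/3 ≈ 108.33)
v(O, a) = (-3 + a)²/5 (v(O, a) = (a - 3)²/5 = (-3 + a)²/5)
T*V + v(6, 10) = (325/3)*(-138) + (-3 + 10)²/5 = -14950 + (⅕)*7² = -14950 + (⅕)*49 = -14950 + 49/5 = -74701/5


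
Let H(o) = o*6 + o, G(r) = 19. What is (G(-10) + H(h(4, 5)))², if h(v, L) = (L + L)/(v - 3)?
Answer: 7921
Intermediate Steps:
h(v, L) = 2*L/(-3 + v) (h(v, L) = (2*L)/(-3 + v) = 2*L/(-3 + v))
H(o) = 7*o (H(o) = 6*o + o = 7*o)
(G(-10) + H(h(4, 5)))² = (19 + 7*(2*5/(-3 + 4)))² = (19 + 7*(2*5/1))² = (19 + 7*(2*5*1))² = (19 + 7*10)² = (19 + 70)² = 89² = 7921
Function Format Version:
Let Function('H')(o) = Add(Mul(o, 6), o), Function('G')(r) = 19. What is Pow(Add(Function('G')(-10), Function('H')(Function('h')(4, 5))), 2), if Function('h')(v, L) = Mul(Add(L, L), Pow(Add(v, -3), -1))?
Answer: 7921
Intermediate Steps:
Function('h')(v, L) = Mul(2, L, Pow(Add(-3, v), -1)) (Function('h')(v, L) = Mul(Mul(2, L), Pow(Add(-3, v), -1)) = Mul(2, L, Pow(Add(-3, v), -1)))
Function('H')(o) = Mul(7, o) (Function('H')(o) = Add(Mul(6, o), o) = Mul(7, o))
Pow(Add(Function('G')(-10), Function('H')(Function('h')(4, 5))), 2) = Pow(Add(19, Mul(7, Mul(2, 5, Pow(Add(-3, 4), -1)))), 2) = Pow(Add(19, Mul(7, Mul(2, 5, Pow(1, -1)))), 2) = Pow(Add(19, Mul(7, Mul(2, 5, 1))), 2) = Pow(Add(19, Mul(7, 10)), 2) = Pow(Add(19, 70), 2) = Pow(89, 2) = 7921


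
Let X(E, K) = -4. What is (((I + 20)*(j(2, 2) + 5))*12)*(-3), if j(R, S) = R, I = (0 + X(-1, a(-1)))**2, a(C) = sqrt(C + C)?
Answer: -9072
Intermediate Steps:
a(C) = sqrt(2)*sqrt(C) (a(C) = sqrt(2*C) = sqrt(2)*sqrt(C))
I = 16 (I = (0 - 4)**2 = (-4)**2 = 16)
(((I + 20)*(j(2, 2) + 5))*12)*(-3) = (((16 + 20)*(2 + 5))*12)*(-3) = ((36*7)*12)*(-3) = (252*12)*(-3) = 3024*(-3) = -9072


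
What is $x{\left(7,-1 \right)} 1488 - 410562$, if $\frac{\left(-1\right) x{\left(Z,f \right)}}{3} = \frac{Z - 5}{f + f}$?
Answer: $-406098$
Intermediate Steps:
$x{\left(Z,f \right)} = - \frac{3 \left(-5 + Z\right)}{2 f}$ ($x{\left(Z,f \right)} = - 3 \frac{Z - 5}{f + f} = - 3 \frac{-5 + Z}{2 f} = - \frac{3 \left(-5 + Z\right)}{2 f}$)
$x{\left(7,-1 \right)} 1488 - 410562 = \frac{3 \left(5 - 7\right)}{2 \left(-1\right)} 1488 - 410562 = \frac{3}{2} \left(-1\right) \left(5 - 7\right) 1488 - 410562 = \frac{3}{2} \left(-1\right) \left(-2\right) 1488 - 410562 = 3 \cdot 1488 - 410562 = 4464 - 410562 = -406098$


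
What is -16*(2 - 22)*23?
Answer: 7360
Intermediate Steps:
-16*(2 - 22)*23 = -16*(-20)*23 = 320*23 = 7360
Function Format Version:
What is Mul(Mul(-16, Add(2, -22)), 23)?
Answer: 7360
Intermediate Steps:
Mul(Mul(-16, Add(2, -22)), 23) = Mul(Mul(-16, -20), 23) = Mul(320, 23) = 7360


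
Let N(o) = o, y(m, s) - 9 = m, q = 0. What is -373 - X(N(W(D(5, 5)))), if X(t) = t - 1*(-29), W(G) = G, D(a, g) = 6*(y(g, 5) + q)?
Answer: -486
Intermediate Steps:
y(m, s) = 9 + m
D(a, g) = 54 + 6*g (D(a, g) = 6*((9 + g) + 0) = 6*(9 + g) = 54 + 6*g)
X(t) = 29 + t (X(t) = t + 29 = 29 + t)
-373 - X(N(W(D(5, 5)))) = -373 - (29 + (54 + 6*5)) = -373 - (29 + (54 + 30)) = -373 - (29 + 84) = -373 - 1*113 = -373 - 113 = -486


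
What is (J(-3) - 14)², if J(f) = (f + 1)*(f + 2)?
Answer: 144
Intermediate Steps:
J(f) = (1 + f)*(2 + f)
(J(-3) - 14)² = ((2 + (-3)² + 3*(-3)) - 14)² = ((2 + 9 - 9) - 14)² = (2 - 14)² = (-12)² = 144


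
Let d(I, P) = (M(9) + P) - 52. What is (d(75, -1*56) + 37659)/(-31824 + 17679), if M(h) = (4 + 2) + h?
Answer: -12522/4715 ≈ -2.6558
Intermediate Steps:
M(h) = 6 + h
d(I, P) = -37 + P (d(I, P) = ((6 + 9) + P) - 52 = (15 + P) - 52 = -37 + P)
(d(75, -1*56) + 37659)/(-31824 + 17679) = ((-37 - 1*56) + 37659)/(-31824 + 17679) = ((-37 - 56) + 37659)/(-14145) = (-93 + 37659)*(-1/14145) = 37566*(-1/14145) = -12522/4715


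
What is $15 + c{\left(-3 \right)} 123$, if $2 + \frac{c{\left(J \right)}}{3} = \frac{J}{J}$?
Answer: $-354$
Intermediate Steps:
$c{\left(J \right)} = -3$ ($c{\left(J \right)} = -6 + 3 \frac{J}{J} = -6 + 3 \cdot 1 = -6 + 3 = -3$)
$15 + c{\left(-3 \right)} 123 = 15 - 369 = -354$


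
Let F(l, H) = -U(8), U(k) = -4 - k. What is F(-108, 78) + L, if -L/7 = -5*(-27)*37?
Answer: -34953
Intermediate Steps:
F(l, H) = 12 (F(l, H) = -(-4 - 1*8) = -(-4 - 8) = -1*(-12) = 12)
L = -34965 (L = -7*(-5*(-27))*37 = -945*37 = -7*4995 = -34965)
F(-108, 78) + L = 12 - 34965 = -34953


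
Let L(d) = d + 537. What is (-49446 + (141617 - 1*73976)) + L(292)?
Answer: 19024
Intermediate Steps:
L(d) = 537 + d
(-49446 + (141617 - 1*73976)) + L(292) = (-49446 + (141617 - 1*73976)) + (537 + 292) = (-49446 + (141617 - 73976)) + 829 = (-49446 + 67641) + 829 = 18195 + 829 = 19024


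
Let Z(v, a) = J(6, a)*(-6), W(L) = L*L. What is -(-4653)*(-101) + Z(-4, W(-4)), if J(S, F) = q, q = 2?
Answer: -469965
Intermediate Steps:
W(L) = L²
J(S, F) = 2
Z(v, a) = -12 (Z(v, a) = 2*(-6) = -12)
-(-4653)*(-101) + Z(-4, W(-4)) = -(-4653)*(-101) - 12 = -1551*303 - 12 = -469953 - 12 = -469965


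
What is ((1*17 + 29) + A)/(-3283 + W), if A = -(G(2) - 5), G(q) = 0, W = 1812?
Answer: -51/1471 ≈ -0.034670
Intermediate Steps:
A = 5 (A = -(0 - 5) = -1*(-5) = 5)
((1*17 + 29) + A)/(-3283 + W) = ((1*17 + 29) + 5)/(-3283 + 1812) = ((17 + 29) + 5)/(-1471) = (46 + 5)*(-1/1471) = 51*(-1/1471) = -51/1471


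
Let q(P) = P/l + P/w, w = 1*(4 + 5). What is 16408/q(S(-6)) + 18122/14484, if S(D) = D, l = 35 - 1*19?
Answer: -167742067/10650 ≈ -15750.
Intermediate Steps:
l = 16 (l = 35 - 19 = 16)
w = 9 (w = 1*9 = 9)
q(P) = 25*P/144 (q(P) = P/16 + P/9 = 25*P/144)
16408/q(S(-6)) + 18122/14484 = 16408/(((25/144)*(-6))) + 18122/14484 = 16408/(-25/24) + 18122*(1/14484) = 16408*(-24/25) + 533/426 = -393792/25 + 533/426 = -167742067/10650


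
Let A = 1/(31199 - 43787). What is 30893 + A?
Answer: 388881083/12588 ≈ 30893.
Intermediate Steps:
A = -1/12588 (A = 1/(-12588) = -1/12588 ≈ -7.9441e-5)
30893 + A = 30893 - 1/12588 = 388881083/12588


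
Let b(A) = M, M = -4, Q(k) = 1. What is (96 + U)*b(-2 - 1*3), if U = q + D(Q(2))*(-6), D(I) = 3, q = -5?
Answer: -292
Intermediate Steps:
b(A) = -4
U = -23 (U = -5 + 3*(-6) = -5 - 18 = -23)
(96 + U)*b(-2 - 1*3) = (96 - 23)*(-4) = 73*(-4) = -292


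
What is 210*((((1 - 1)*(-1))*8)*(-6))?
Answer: 0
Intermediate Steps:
210*((((1 - 1)*(-1))*8)*(-6)) = 210*(((0*(-1))*8)*(-6)) = 210*((0*8)*(-6)) = 210*(0*(-6)) = 210*0 = 0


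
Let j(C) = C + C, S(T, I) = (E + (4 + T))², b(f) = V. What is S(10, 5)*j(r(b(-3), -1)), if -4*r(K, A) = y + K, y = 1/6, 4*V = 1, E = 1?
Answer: -375/8 ≈ -46.875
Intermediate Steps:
V = ¼ (V = (¼)*1 = ¼ ≈ 0.25000)
b(f) = ¼
y = ⅙ (y = 1*(⅙) = ⅙ ≈ 0.16667)
r(K, A) = -1/24 - K/4 (r(K, A) = -(⅙ + K)/4 = -1/24 - K/4)
S(T, I) = (5 + T)² (S(T, I) = (1 + (4 + T))² = (5 + T)²)
j(C) = 2*C
S(10, 5)*j(r(b(-3), -1)) = (5 + 10)²*(2*(-1/24 - ¼*¼)) = 15²*(2*(-1/24 - 1/16)) = 225*(2*(-5/48)) = 225*(-5/24) = -375/8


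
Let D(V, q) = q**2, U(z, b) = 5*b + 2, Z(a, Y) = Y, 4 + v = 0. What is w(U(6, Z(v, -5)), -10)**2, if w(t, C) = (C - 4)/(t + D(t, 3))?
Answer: 1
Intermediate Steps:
v = -4 (v = -4 + 0 = -4)
U(z, b) = 2 + 5*b
w(t, C) = (-4 + C)/(9 + t) (w(t, C) = (C - 4)/(t + 3**2) = (-4 + C)/(t + 9) = (-4 + C)/(9 + t))
w(U(6, Z(v, -5)), -10)**2 = ((-4 - 10)/(9 + (2 + 5*(-5))))**2 = (-14/(9 + (2 - 25)))**2 = (-14/(9 - 23))**2 = (-14/(-14))**2 = (-1/14*(-14))**2 = 1**2 = 1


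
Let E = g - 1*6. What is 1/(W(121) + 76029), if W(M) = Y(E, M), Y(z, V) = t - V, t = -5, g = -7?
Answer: 1/75903 ≈ 1.3175e-5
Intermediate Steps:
E = -13 (E = -7 - 1*6 = -7 - 6 = -13)
Y(z, V) = -5 - V
W(M) = -5 - M
1/(W(121) + 76029) = 1/((-5 - 1*121) + 76029) = 1/((-5 - 121) + 76029) = 1/(-126 + 76029) = 1/75903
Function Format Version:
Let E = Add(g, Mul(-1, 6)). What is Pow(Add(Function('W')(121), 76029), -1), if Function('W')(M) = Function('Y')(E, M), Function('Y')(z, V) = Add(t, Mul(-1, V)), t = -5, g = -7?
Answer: Rational(1, 75903) ≈ 1.3175e-5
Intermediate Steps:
E = -13 (E = Add(-7, Mul(-1, 6)) = Add(-7, -6) = -13)
Function('Y')(z, V) = Add(-5, Mul(-1, V))
Function('W')(M) = Add(-5, Mul(-1, M))
Pow(Add(Function('W')(121), 76029), -1) = Pow(Add(Add(-5, Mul(-1, 121)), 76029), -1) = Pow(Add(Add(-5, -121), 76029), -1) = Pow(Add(-126, 76029), -1) = Pow(75903, -1) = Rational(1, 75903)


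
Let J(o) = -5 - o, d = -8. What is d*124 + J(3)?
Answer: -1000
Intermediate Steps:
d*124 + J(3) = -8*124 + (-5 - 1*3) = -992 + (-5 - 3) = -992 - 8 = -1000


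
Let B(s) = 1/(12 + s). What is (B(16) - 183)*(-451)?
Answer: 2310473/28 ≈ 82517.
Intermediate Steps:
(B(16) - 183)*(-451) = (1/(12 + 16) - 183)*(-451) = (1/28 - 183)*(-451) = -5123/28*(-451) = 2310473/28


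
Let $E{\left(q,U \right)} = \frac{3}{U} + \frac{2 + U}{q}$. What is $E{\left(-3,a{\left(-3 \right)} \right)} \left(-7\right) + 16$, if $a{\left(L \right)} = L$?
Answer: $\frac{62}{3} \approx 20.667$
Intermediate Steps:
$E{\left(q,U \right)} = \frac{3}{U} + \frac{2 + U}{q}$
$E{\left(-3,a{\left(-3 \right)} \right)} \left(-7\right) + 16 = \left(\frac{2}{-3} + \frac{3}{-3} - \frac{3}{-3}\right) \left(-7\right) + 16 = \left(2 \left(- \frac{1}{3}\right) + 3 \left(- \frac{1}{3}\right) - -1\right) \left(-7\right) + 16 = \left(- \frac{2}{3} - 1 + 1\right) \left(-7\right) + 16 = \left(- \frac{2}{3}\right) \left(-7\right) + 16 = \frac{14}{3} + 16 = \frac{62}{3}$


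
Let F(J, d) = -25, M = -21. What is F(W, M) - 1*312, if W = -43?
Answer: -337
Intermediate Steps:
F(W, M) - 1*312 = -25 - 1*312 = -25 - 312 = -337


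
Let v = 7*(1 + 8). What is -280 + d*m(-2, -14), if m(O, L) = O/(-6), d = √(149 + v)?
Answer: -280 + 2*√53/3 ≈ -275.15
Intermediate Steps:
v = 63 (v = 7*9 = 63)
d = 2*√53 (d = √(149 + 63) = √212 = 2*√53 ≈ 14.560)
m(O, L) = -O/6 (m(O, L) = O*(-⅙) = -O/6)
-280 + d*m(-2, -14) = -280 + (2*√53)*(-⅙*(-2)) = -280 + (2*√53)*(⅓) = -280 + 2*√53/3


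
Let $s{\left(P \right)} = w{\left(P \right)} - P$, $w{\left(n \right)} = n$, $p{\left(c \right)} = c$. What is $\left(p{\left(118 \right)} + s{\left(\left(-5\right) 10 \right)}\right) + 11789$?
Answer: $11907$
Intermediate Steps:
$s{\left(P \right)} = 0$ ($s{\left(P \right)} = P - P = 0$)
$\left(p{\left(118 \right)} + s{\left(\left(-5\right) 10 \right)}\right) + 11789 = \left(118 + 0\right) + 11789 = 118 + 11789 = 11907$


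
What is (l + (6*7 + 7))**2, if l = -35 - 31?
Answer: 289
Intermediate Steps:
l = -66
(l + (6*7 + 7))**2 = (-66 + (6*7 + 7))**2 = (-66 + (42 + 7))**2 = (-66 + 49)**2 = (-17)**2 = 289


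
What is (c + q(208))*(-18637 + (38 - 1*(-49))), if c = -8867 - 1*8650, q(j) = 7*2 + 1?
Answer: 324662100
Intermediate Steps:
q(j) = 15 (q(j) = 14 + 1 = 15)
c = -17517 (c = -8867 - 8650 = -17517)
(c + q(208))*(-18637 + (38 - 1*(-49))) = (-17517 + 15)*(-18637 + (38 - 1*(-49))) = -17502*(-18637 + (38 + 49)) = -17502*(-18637 + 87) = -17502*(-18550) = 324662100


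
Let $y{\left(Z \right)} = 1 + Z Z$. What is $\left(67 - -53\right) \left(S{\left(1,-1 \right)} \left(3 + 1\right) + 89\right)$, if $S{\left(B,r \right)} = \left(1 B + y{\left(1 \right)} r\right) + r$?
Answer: $9720$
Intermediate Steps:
$y{\left(Z \right)} = 1 + Z^{2}$
$S{\left(B,r \right)} = B + 3 r$ ($S{\left(B,r \right)} = \left(1 B + \left(1 + 1^{2}\right) r\right) + r = \left(B + \left(1 + 1\right) r\right) + r = \left(B + 2 r\right) + r = B + 3 r$)
$\left(67 - -53\right) \left(S{\left(1,-1 \right)} \left(3 + 1\right) + 89\right) = \left(67 - -53\right) \left(\left(1 + 3 \left(-1\right)\right) \left(3 + 1\right) + 89\right) = \left(67 + 53\right) \left(\left(1 - 3\right) 4 + 89\right) = 120 \left(\left(-2\right) 4 + 89\right) = 120 \left(-8 + 89\right) = 120 \cdot 81 = 9720$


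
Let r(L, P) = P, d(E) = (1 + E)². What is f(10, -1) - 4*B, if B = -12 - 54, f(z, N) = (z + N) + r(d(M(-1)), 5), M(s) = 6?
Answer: 278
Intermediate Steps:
f(z, N) = 5 + N + z (f(z, N) = (z + N) + 5 = (N + z) + 5 = 5 + N + z)
B = -66
f(10, -1) - 4*B = (5 - 1 + 10) - 4*(-66) = 14 + 264 = 278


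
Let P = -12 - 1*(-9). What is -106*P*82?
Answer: 26076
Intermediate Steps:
P = -3 (P = -12 + 9 = -3)
-106*P*82 = -106*(-3)*82 = 318*82 = 26076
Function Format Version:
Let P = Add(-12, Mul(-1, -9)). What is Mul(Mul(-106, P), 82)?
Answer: 26076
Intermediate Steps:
P = -3 (P = Add(-12, 9) = -3)
Mul(Mul(-106, P), 82) = Mul(Mul(-106, -3), 82) = Mul(318, 82) = 26076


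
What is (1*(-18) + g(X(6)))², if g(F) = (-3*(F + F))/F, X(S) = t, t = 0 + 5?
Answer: 576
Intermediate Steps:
t = 5
X(S) = 5
g(F) = -6 (g(F) = (-6*F)/F = -6)
(1*(-18) + g(X(6)))² = (1*(-18) - 6)² = (-18 - 6)² = (-24)² = 576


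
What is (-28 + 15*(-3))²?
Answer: 5329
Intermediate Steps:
(-28 + 15*(-3))² = (-28 - 45)² = (-73)² = 5329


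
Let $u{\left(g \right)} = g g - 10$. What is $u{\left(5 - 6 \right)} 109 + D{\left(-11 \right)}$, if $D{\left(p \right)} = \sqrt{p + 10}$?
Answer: $-981 + i \approx -981.0 + 1.0 i$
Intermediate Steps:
$D{\left(p \right)} = \sqrt{10 + p}$
$u{\left(g \right)} = -10 + g^{2}$ ($u{\left(g \right)} = g^{2} - 10 = -10 + g^{2}$)
$u{\left(5 - 6 \right)} 109 + D{\left(-11 \right)} = \left(-10 + \left(5 - 6\right)^{2}\right) 109 + \sqrt{10 - 11} = \left(-10 + \left(-1\right)^{2}\right) 109 + \sqrt{-1} = \left(-10 + 1\right) 109 + i = \left(-9\right) 109 + i = -981 + i$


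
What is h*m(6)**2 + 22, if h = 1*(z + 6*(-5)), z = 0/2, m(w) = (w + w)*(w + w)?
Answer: -622058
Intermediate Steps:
m(w) = 4*w**2 (m(w) = (2*w)*(2*w) = 4*w**2)
z = 0 (z = 0*(1/2) = 0)
h = -30 (h = 1*(0 + 6*(-5)) = 1*(0 - 30) = 1*(-30) = -30)
h*m(6)**2 + 22 = -30*(4*6**2)**2 + 22 = -30*(4*36)**2 + 22 = -30*144**2 + 22 = -30*20736 + 22 = -622080 + 22 = -622058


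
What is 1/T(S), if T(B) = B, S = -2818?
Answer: -1/2818 ≈ -0.00035486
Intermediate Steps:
1/T(S) = 1/(-2818) = -1/2818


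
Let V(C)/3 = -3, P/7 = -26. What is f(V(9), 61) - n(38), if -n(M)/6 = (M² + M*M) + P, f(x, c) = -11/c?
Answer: 990385/61 ≈ 16236.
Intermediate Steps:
P = -182 (P = 7*(-26) = -182)
V(C) = -9 (V(C) = 3*(-3) = -9)
n(M) = 1092 - 12*M² (n(M) = -6*((M² + M*M) - 182) = -6*((M² + M²) - 182) = -6*(2*M² - 182) = -6*(-182 + 2*M²) = 1092 - 12*M²)
f(V(9), 61) - n(38) = -11/61 - (1092 - 12*38²) = -11*1/61 - (1092 - 12*1444) = -11/61 - (1092 - 17328) = -11/61 - 1*(-16236) = -11/61 + 16236 = 990385/61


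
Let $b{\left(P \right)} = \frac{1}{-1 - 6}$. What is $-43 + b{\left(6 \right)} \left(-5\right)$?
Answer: $- \frac{296}{7} \approx -42.286$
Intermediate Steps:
$b{\left(P \right)} = - \frac{1}{7}$ ($b{\left(P \right)} = \frac{1}{-7} = - \frac{1}{7}$)
$-43 + b{\left(6 \right)} \left(-5\right) = -43 - - \frac{5}{7} = -43 + \frac{5}{7} = - \frac{296}{7}$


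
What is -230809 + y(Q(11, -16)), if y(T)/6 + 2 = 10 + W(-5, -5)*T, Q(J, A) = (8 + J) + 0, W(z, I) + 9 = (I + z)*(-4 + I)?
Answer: -221527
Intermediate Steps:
W(z, I) = -9 + (-4 + I)*(I + z) (W(z, I) = -9 + (I + z)*(-4 + I) = -9 + (-4 + I)*(I + z))
Q(J, A) = 8 + J
y(T) = 48 + 486*T (y(T) = -12 + 6*(10 + (-9 + (-5)**2 - 4*(-5) - 4*(-5) - 5*(-5))*T) = -12 + 6*(10 + (-9 + 25 + 20 + 20 + 25)*T) = -12 + 6*(10 + 81*T) = -12 + (60 + 486*T) = 48 + 486*T)
-230809 + y(Q(11, -16)) = -230809 + (48 + 486*(8 + 11)) = -230809 + (48 + 486*19) = -230809 + (48 + 9234) = -230809 + 9282 = -221527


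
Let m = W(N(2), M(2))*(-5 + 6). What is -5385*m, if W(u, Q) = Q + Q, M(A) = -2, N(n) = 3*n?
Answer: 21540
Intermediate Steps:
W(u, Q) = 2*Q
m = -4 (m = (2*(-2))*(-5 + 6) = -4*1 = -4)
-5385*m = -5385*(-4) = 21540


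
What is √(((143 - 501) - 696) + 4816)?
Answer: 3*√418 ≈ 61.335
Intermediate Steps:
√(((143 - 501) - 696) + 4816) = √((-358 - 696) + 4816) = √(-1054 + 4816) = √3762 = 3*√418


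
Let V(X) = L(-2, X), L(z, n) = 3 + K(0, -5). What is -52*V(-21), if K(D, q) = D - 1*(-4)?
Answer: -364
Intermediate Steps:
K(D, q) = 4 + D (K(D, q) = D + 4 = 4 + D)
L(z, n) = 7 (L(z, n) = 3 + (4 + 0) = 3 + 4 = 7)
V(X) = 7
-52*V(-21) = -52*7 = -364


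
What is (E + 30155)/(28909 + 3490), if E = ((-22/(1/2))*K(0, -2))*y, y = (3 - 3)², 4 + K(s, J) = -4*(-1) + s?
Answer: 30155/32399 ≈ 0.93074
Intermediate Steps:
K(s, J) = s (K(s, J) = -4 + (-4*(-1) + s) = -4 + (4 + s) = s)
y = 0 (y = 0² = 0)
E = 0 (E = (-22/(1/2)*0)*0 = (-22/½*0)*0 = (-22*2*0)*0 = -44*0*0 = 0*0 = 0)
(E + 30155)/(28909 + 3490) = (0 + 30155)/(28909 + 3490) = 30155/32399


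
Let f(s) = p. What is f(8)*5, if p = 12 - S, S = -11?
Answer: 115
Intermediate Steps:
p = 23 (p = 12 - 1*(-11) = 12 + 11 = 23)
f(s) = 23
f(8)*5 = 23*5 = 115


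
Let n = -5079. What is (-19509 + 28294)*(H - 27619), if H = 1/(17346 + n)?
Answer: -2976377959520/12267 ≈ -2.4263e+8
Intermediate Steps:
H = 1/12267 (H = 1/(17346 - 5079) = 1/12267 ≈ 8.1519e-5)
(-19509 + 28294)*(H - 27619) = (-19509 + 28294)*(1/12267 - 27619) = 8785*(-338802272/12267) = -2976377959520/12267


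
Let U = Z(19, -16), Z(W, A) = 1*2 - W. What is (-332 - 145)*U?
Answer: 8109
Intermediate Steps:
Z(W, A) = 2 - W
U = -17 (U = 2 - 1*19 = 2 - 19 = -17)
(-332 - 145)*U = (-332 - 145)*(-17) = -477*(-17) = 8109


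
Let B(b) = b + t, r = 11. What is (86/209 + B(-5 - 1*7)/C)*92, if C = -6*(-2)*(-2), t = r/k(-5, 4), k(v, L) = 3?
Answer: 262591/3762 ≈ 69.801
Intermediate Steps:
t = 11/3 ≈ 3.6667
C = -24 (C = 12*(-2) = -24)
B(b) = 11/3 + b (B(b) = b + 11/3 = 11/3 + b)
(86/209 + B(-5 - 1*7)/C)*92 = (86/209 + (11/3 + (-5 - 1*7))/(-24))*92 = (86*(1/209) + (11/3 + (-5 - 7))*(-1/24))*92 = (86/209 + (11/3 - 12)*(-1/24))*92 = (86/209 - 25/3*(-1/24))*92 = (86/209 + 25/72)*92 = (11417/15048)*92 = 262591/3762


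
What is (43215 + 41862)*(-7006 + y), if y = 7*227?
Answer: -460862109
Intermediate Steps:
y = 1589
(43215 + 41862)*(-7006 + y) = (43215 + 41862)*(-7006 + 1589) = 85077*(-5417) = -460862109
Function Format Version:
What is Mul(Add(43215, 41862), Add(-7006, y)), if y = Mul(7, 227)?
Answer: -460862109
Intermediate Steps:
y = 1589
Mul(Add(43215, 41862), Add(-7006, y)) = Mul(Add(43215, 41862), Add(-7006, 1589)) = Mul(85077, -5417) = -460862109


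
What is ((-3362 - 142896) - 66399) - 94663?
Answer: -307320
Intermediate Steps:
((-3362 - 142896) - 66399) - 94663 = (-146258 - 66399) - 94663 = -212657 - 94663 = -307320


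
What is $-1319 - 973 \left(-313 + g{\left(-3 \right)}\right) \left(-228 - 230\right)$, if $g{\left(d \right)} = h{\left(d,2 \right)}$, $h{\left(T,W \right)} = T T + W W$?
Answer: $-133691519$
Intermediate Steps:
$h{\left(T,W \right)} = T^{2} + W^{2}$
$g{\left(d \right)} = 4 + d^{2}$ ($g{\left(d \right)} = d^{2} + 2^{2} = d^{2} + 4 = 4 + d^{2}$)
$-1319 - 973 \left(-313 + g{\left(-3 \right)}\right) \left(-228 - 230\right) = -1319 - 973 \left(-313 + \left(4 + \left(-3\right)^{2}\right)\right) \left(-228 - 230\right) = -1319 - 973 \left(-313 + \left(4 + 9\right)\right) \left(-458\right) = -1319 - 973 \left(-313 + 13\right) \left(-458\right) = -1319 - 973 \left(\left(-300\right) \left(-458\right)\right) = -1319 - 133690200 = -133691519$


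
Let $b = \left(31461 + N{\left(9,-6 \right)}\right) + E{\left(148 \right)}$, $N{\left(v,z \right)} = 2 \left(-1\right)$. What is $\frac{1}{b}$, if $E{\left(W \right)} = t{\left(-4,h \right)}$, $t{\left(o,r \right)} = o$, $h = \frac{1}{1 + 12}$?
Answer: $\frac{1}{31455} \approx 3.1791 \cdot 10^{-5}$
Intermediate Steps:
$h = \frac{1}{13} \approx 0.076923$
$N{\left(v,z \right)} = -2$
$E{\left(W \right)} = -4$
$b = 31455$ ($b = \left(31461 - 2\right) - 4 = 31459 - 4 = 31455$)
$\frac{1}{b} = \frac{1}{31455}$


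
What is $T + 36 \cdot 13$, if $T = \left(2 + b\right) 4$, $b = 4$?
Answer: $492$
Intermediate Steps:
$T = 24$ ($T = \left(2 + 4\right) 4 = 6 \cdot 4 = 24$)
$T + 36 \cdot 13 = 24 + 36 \cdot 13 = 24 + 468 = 492$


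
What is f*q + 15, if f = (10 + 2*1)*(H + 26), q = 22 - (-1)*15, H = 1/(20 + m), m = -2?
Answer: 34751/3 ≈ 11584.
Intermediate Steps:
H = 1/18 (H = 1/(20 - 2) = 1/18 ≈ 0.055556)
q = 37 (q = 22 - 1*(-15) = 22 + 15 = 37)
f = 938/3 (f = (10 + 2*1)*(1/18 + 26) = (10 + 2)*(469/18) = 12*(469/18) = 938/3 ≈ 312.67)
f*q + 15 = (938/3)*37 + 15 = 34706/3 + 15 = 34751/3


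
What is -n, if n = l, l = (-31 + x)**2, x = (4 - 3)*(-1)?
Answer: -1024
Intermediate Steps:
x = -1 (x = 1*(-1) = -1)
l = 1024 (l = (-31 - 1)**2 = (-32)**2 = 1024)
n = 1024
-n = -1*1024 = -1024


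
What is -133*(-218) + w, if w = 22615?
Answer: 51609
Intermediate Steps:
-133*(-218) + w = -133*(-218) + 22615 = 28994 + 22615 = 51609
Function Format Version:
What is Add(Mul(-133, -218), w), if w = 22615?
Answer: 51609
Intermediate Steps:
Add(Mul(-133, -218), w) = Add(Mul(-133, -218), 22615) = Add(28994, 22615) = 51609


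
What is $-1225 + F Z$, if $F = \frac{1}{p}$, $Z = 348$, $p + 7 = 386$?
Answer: $- \frac{463927}{379} \approx -1224.1$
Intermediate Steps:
$p = 379$ ($p = -7 + 386 = 379$)
$F = \frac{1}{379} \approx 0.0026385$
$-1225 + F Z = -1225 + \frac{1}{379} \cdot 348 = -1225 + \frac{348}{379} = - \frac{463927}{379}$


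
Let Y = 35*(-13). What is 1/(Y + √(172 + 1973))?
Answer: -7/3152 - √2145/204880 ≈ -0.0024469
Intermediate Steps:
Y = -455
1/(Y + √(172 + 1973)) = 1/(-455 + √(172 + 1973)) = 1/(-455 + √2145)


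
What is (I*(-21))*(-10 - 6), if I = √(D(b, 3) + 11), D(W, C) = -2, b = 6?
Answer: 1008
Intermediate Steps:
I = 3 (I = √(-2 + 11) = √9 = 3)
(I*(-21))*(-10 - 6) = (3*(-21))*(-10 - 6) = -63*(-16) = 1008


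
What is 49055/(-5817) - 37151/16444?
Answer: -1022767787/95654748 ≈ -10.692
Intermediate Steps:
49055/(-5817) - 37151/16444 = 49055*(-1/5817) - 37151*1/16444 = -49055/5817 - 37151/16444 = -1022767787/95654748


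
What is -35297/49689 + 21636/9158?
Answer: 375910639/227525931 ≈ 1.6522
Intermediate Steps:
-35297/49689 + 21636/9158 = -35297*1/49689 + 21636*(1/9158) = -35297/49689 + 10818/4579 = 375910639/227525931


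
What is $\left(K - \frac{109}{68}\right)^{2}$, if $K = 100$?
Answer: $\frac{44769481}{4624} \approx 9682.0$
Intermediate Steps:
$\left(K - \frac{109}{68}\right)^{2} = \left(100 - \frac{109}{68}\right)^{2} = \left(\frac{6691}{68}\right)^{2} = \frac{44769481}{4624}$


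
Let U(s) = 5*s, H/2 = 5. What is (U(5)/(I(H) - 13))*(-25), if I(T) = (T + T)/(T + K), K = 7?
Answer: 10625/201 ≈ 52.861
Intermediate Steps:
H = 10 (H = 2*5 = 10)
I(T) = 2*T/(7 + T) (I(T) = (T + T)/(T + 7) = (2*T)/(7 + T) = 2*T/(7 + T))
(U(5)/(I(H) - 13))*(-25) = ((5*5)/(2*10/(7 + 10) - 13))*(-25) = (25/(2*10/17 - 13))*(-25) = (25/(2*10*(1/17) - 13))*(-25) = (25/(20/17 - 13))*(-25) = (25/(-201/17))*(-25) = (25*(-17/201))*(-25) = -425/201*(-25) = 10625/201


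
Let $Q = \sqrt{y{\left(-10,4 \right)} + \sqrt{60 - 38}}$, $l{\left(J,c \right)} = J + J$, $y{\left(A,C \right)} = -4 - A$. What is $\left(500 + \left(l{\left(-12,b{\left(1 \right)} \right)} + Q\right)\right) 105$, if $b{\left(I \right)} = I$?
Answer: $49980 + 105 \sqrt{6 + \sqrt{22}} \approx 50323.0$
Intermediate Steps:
$l{\left(J,c \right)} = 2 J$
$Q = \sqrt{6 + \sqrt{22}}$ ($Q = \sqrt{\left(-4 - -10\right) + \sqrt{60 - 38}} = \sqrt{\left(-4 + 10\right) + \sqrt{22}} = \sqrt{6 + \sqrt{22}} \approx 3.2696$)
$\left(500 + \left(l{\left(-12,b{\left(1 \right)} \right)} + Q\right)\right) 105 = \left(500 + \left(2 \left(-12\right) + \sqrt{6 + \sqrt{22}}\right)\right) 105 = \left(500 - \left(24 - \sqrt{6 + \sqrt{22}}\right)\right) 105 = \left(476 + \sqrt{6 + \sqrt{22}}\right) 105 = 49980 + 105 \sqrt{6 + \sqrt{22}}$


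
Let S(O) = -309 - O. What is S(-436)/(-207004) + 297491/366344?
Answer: 15383825319/18958668344 ≈ 0.81144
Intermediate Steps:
S(-436)/(-207004) + 297491/366344 = (-309 - 1*(-436))/(-207004) + 297491/366344 = (-309 + 436)*(-1/207004) + 297491*(1/366344) = 127*(-1/207004) + 297491/366344 = -127/207004 + 297491/366344 = 15383825319/18958668344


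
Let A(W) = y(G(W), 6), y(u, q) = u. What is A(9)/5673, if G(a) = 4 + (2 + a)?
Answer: 5/1891 ≈ 0.0026441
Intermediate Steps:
G(a) = 6 + a
A(W) = 6 + W
A(9)/5673 = (6 + 9)/5673 = 15*(1/5673) = 5/1891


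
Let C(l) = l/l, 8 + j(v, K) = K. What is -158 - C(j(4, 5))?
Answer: -159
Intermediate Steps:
j(v, K) = -8 + K
C(l) = 1
-158 - C(j(4, 5)) = -158 - 1*1 = -158 - 1 = -159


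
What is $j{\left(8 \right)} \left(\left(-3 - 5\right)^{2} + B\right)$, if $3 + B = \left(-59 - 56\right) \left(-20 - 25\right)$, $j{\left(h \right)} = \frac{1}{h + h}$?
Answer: $\frac{1309}{4} \approx 327.25$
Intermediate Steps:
$j{\left(h \right)} = \frac{1}{2 h}$
$B = 5172$ ($B = -3 + \left(-59 - 56\right) \left(-20 - 25\right) = -3 - -5175 = -3 + 5175 = 5172$)
$j{\left(8 \right)} \left(\left(-3 - 5\right)^{2} + B\right) = \frac{1}{2 \cdot 8} \left(\left(-3 - 5\right)^{2} + 5172\right) = \frac{1}{2} \cdot \frac{1}{8} \left(\left(-8\right)^{2} + 5172\right) = \frac{64 + 5172}{16} = \frac{1}{16} \cdot 5236 = \frac{1309}{4}$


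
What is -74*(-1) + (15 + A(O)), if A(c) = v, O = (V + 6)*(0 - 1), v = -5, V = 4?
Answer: 84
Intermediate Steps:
O = -10 (O = (4 + 6)*(0 - 1) = 10*(-1) = -10)
A(c) = -5
-74*(-1) + (15 + A(O)) = -74*(-1) + (15 - 5) = 74 + 10 = 84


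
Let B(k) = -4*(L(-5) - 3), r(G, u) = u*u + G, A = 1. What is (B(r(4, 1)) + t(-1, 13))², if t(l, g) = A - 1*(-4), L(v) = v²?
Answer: 6889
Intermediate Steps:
r(G, u) = G + u² (r(G, u) = u² + G = G + u²)
t(l, g) = 5 (t(l, g) = 1 - 1*(-4) = 1 + 4 = 5)
B(k) = -88 (B(k) = -4*((-5)² - 3) = -4*(25 - 3) = -4*22 = -88)
(B(r(4, 1)) + t(-1, 13))² = (-88 + 5)² = (-83)² = 6889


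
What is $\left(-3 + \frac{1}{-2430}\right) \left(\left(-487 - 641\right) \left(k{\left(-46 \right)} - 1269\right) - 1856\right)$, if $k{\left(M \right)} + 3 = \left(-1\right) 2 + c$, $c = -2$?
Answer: $- \frac{5240304176}{1215} \approx -4.313 \cdot 10^{6}$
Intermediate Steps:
$k{\left(M \right)} = -7$ ($k{\left(M \right)} = -3 - 4 = -7$)
$\left(-3 + \frac{1}{-2430}\right) \left(\left(-487 - 641\right) \left(k{\left(-46 \right)} - 1269\right) - 1856\right) = \left(-3 + \frac{1}{-2430}\right) \left(\left(-487 - 641\right) \left(-7 - 1269\right) - 1856\right) = \left(-3 - \frac{1}{2430}\right) \left(\left(-1128\right) \left(-1276\right) - 1856\right) = - \frac{7291 \left(1439328 - 1856\right)}{2430} = \left(- \frac{7291}{2430}\right) 1437472 = - \frac{5240304176}{1215}$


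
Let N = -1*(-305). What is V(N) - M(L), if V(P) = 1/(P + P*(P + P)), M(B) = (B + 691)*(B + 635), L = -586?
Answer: -958796474/186355 ≈ -5145.0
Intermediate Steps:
N = 305
M(B) = (635 + B)*(691 + B) (M(B) = (691 + B)*(635 + B) = (635 + B)*(691 + B))
V(P) = 1/(P + 2*P²) (V(P) = 1/(P + P*(2*P)) = 1/(P + 2*P²))
V(N) - M(L) = 1/(305*(1 + 2*305)) - (438785 + (-586)² + 1326*(-586)) = 1/(305*(1 + 610)) - (438785 + 343396 - 777036) = (1/305)/611 - 1*5145 = (1/305)*(1/611) - 5145 = 1/186355 - 5145 = -958796474/186355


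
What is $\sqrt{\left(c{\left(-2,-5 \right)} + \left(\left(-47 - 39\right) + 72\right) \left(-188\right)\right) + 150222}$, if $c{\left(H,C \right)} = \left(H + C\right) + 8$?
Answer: $\sqrt{152855} \approx 390.97$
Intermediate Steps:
$c{\left(H,C \right)} = 8 + C + H$ ($c{\left(H,C \right)} = \left(C + H\right) + 8 = 8 + C + H$)
$\sqrt{\left(c{\left(-2,-5 \right)} + \left(\left(-47 - 39\right) + 72\right) \left(-188\right)\right) + 150222} = \sqrt{\left(\left(8 - 5 - 2\right) + \left(\left(-47 - 39\right) + 72\right) \left(-188\right)\right) + 150222} = \sqrt{\left(1 + \left(-86 + 72\right) \left(-188\right)\right) + 150222} = \sqrt{\left(1 - -2632\right) + 150222} = \sqrt{\left(1 + 2632\right) + 150222} = \sqrt{2633 + 150222} = \sqrt{152855}$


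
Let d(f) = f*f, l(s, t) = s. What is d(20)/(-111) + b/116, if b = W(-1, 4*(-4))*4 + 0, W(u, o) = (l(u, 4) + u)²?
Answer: -11156/3219 ≈ -3.4657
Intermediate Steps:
W(u, o) = 4*u² (W(u, o) = (u + u)² = (2*u)² = 4*u²)
d(f) = f²
b = 16 (b = (4*(-1)²)*4 + 0 = (4*1)*4 + 0 = 4*4 + 0 = 16 + 0 = 16)
d(20)/(-111) + b/116 = 20²/(-111) + 16/116 = 400*(-1/111) + 16*(1/116) = -400/111 + 4/29 = -11156/3219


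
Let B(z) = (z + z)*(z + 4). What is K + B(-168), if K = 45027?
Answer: 100131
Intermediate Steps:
B(z) = 2*z*(4 + z) (B(z) = (2*z)*(4 + z) = 2*z*(4 + z))
K + B(-168) = 45027 + 2*(-168)*(4 - 168) = 45027 + 2*(-168)*(-164) = 45027 + 55104 = 100131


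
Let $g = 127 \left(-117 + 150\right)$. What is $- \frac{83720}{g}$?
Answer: $- \frac{83720}{4191} \approx -19.976$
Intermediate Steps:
$g = 4191$ ($g = 127 \cdot 33 = 4191$)
$- \frac{83720}{g} = - \frac{83720}{4191}$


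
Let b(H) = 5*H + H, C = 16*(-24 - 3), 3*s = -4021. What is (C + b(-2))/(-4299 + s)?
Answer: 666/8459 ≈ 0.078733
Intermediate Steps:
s = -4021/3 (s = (1/3)*(-4021) = -4021/3 ≈ -1340.3)
C = -432 (C = 16*(-27) = -432)
b(H) = 6*H
(C + b(-2))/(-4299 + s) = (-432 + 6*(-2))/(-4299 - 4021/3) = (-432 - 12)/(-16918/3) = -444*(-3/16918) = 666/8459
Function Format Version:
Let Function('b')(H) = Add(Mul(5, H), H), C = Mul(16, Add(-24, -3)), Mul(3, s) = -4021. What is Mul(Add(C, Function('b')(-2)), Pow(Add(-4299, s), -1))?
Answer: Rational(666, 8459) ≈ 0.078733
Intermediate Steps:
s = Rational(-4021, 3) (s = Mul(Rational(1, 3), -4021) = Rational(-4021, 3) ≈ -1340.3)
C = -432 (C = Mul(16, -27) = -432)
Function('b')(H) = Mul(6, H)
Mul(Add(C, Function('b')(-2)), Pow(Add(-4299, s), -1)) = Mul(Add(-432, Mul(6, -2)), Pow(Add(-4299, Rational(-4021, 3)), -1)) = Mul(Add(-432, -12), Pow(Rational(-16918, 3), -1)) = Mul(-444, Rational(-3, 16918)) = Rational(666, 8459)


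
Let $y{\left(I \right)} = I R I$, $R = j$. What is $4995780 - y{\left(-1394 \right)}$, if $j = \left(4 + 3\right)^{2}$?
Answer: $-90222784$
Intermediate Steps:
$j = 49$ ($j = 7^{2} = 49$)
$R = 49$
$y{\left(I \right)} = 49 I^{2}$ ($y{\left(I \right)} = I 49 I = 49 I I = 49 I^{2}$)
$4995780 - y{\left(-1394 \right)} = 4995780 - 49 \left(-1394\right)^{2} = 4995780 - 49 \cdot 1943236 = 4995780 - 95218564 = -90222784$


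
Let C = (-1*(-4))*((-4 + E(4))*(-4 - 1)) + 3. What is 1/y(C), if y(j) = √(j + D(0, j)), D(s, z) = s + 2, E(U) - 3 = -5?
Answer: √5/25 ≈ 0.089443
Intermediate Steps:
E(U) = -2 (E(U) = 3 - 5 = -2)
D(s, z) = 2 + s
C = 123 (C = (-1*(-4))*((-4 - 2)*(-4 - 1)) + 3 = 4*(-6*(-5)) + 3 = 4*30 + 3 = 120 + 3 = 123)
y(j) = √(2 + j) (y(j) = √(j + (2 + 0)) = √(j + 2) = √(2 + j))
1/y(C) = 1/(√(2 + 123)) = 1/(√125) = 1/(5*√5) = √5/25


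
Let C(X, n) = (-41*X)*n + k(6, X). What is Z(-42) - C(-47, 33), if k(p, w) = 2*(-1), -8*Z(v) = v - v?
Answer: -63589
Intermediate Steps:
Z(v) = 0 (Z(v) = -(v - v)/8 = -⅛*0 = 0)
k(p, w) = -2
C(X, n) = -2 - 41*X*n (C(X, n) = (-41*X)*n - 2 = -41*X*n - 2 = -2 - 41*X*n)
Z(-42) - C(-47, 33) = 0 - (-2 - 41*(-47)*33) = 0 - (-2 + 63591) = 0 - 1*63589 = 0 - 63589 = -63589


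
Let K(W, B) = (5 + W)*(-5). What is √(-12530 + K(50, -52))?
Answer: I*√12805 ≈ 113.16*I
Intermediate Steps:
K(W, B) = -25 - 5*W
√(-12530 + K(50, -52)) = √(-12530 + (-25 - 5*50)) = √(-12530 + (-25 - 250)) = √(-12530 - 275) = √(-12805) = I*√12805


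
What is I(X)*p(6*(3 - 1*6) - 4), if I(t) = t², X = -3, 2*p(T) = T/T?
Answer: 9/2 ≈ 4.5000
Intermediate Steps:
p(T) = ½ (p(T) = (T/T)/2 = (½)*1 = ½)
I(X)*p(6*(3 - 1*6) - 4) = (-3)²*(½) = 9*(½) = 9/2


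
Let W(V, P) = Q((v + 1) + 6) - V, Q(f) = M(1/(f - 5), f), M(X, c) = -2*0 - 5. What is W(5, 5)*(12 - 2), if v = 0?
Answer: -100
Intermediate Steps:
M(X, c) = -5 (M(X, c) = 0 - 5 = -5)
Q(f) = -5
W(V, P) = -5 - V
W(5, 5)*(12 - 2) = (-5 - 1*5)*(12 - 2) = (-5 - 5)*10 = -10*10 = -100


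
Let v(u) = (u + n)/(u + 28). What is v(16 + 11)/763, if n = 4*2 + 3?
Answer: 38/41965 ≈ 0.00090552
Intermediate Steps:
n = 11 (n = 8 + 3 = 11)
v(u) = (11 + u)/(28 + u) (v(u) = (u + 11)/(u + 28) = (11 + u)/(28 + u))
v(16 + 11)/763 = ((11 + (16 + 11))/(28 + (16 + 11)))/763 = ((11 + 27)/(28 + 27))*(1/763) = (38/55)*(1/763) = 38/41965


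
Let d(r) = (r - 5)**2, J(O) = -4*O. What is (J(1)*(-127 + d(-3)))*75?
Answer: 18900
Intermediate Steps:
d(r) = (-5 + r)**2
(J(1)*(-127 + d(-3)))*75 = ((-4*1)*(-127 + (-5 - 3)**2))*75 = -4*(-127 + (-8)**2)*75 = -4*(-127 + 64)*75 = -4*(-63)*75 = 252*75 = 18900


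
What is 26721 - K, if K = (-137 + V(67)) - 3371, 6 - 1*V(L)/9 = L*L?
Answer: 70576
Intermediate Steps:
V(L) = 54 - 9*L**2 (V(L) = 54 - 9*L*L = 54 - 9*L**2)
K = -43855 (K = (-137 + (54 - 9*67**2)) - 3371 = (-137 + (54 - 9*4489)) - 3371 = (-137 + (54 - 40401)) - 3371 = (-137 - 40347) - 3371 = -40484 - 3371 = -43855)
26721 - K = 26721 - 1*(-43855) = 26721 + 43855 = 70576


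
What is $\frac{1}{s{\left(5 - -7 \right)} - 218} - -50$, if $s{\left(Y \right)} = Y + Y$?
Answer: $\frac{9699}{194} \approx 49.995$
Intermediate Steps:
$s{\left(Y \right)} = 2 Y$
$\frac{1}{s{\left(5 - -7 \right)} - 218} - -50 = \frac{1}{2 \left(5 - -7\right) - 218} - -50 = \frac{1}{2 \left(5 + 7\right) - 218} + 50 = \frac{1}{2 \cdot 12 - 218} + 50 = \frac{1}{24 - 218} + 50 = \frac{1}{-194} + 50 = - \frac{1}{194} + 50 = \frac{9699}{194}$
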